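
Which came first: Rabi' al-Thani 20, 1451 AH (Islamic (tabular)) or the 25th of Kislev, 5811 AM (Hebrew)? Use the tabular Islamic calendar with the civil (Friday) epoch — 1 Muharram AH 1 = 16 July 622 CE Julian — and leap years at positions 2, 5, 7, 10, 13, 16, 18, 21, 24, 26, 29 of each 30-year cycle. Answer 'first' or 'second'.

first

The two dates have Julian Day Numbers 2462380 and 2470151 respectively.
Since 2462380 < 2470151, the first date comes first.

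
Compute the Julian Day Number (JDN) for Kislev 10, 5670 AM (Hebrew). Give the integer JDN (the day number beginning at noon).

2418634

In the Gregorian calendar the same day is 23 November 1909.
JDN 2400001 is 17 November 1858 CE (Gregorian), MJD 0; the target day is +18633 days from there, so JDN = 2418634.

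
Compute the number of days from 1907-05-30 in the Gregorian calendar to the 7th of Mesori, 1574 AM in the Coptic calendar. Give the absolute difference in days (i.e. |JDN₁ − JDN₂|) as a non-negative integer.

17822

First date → JDN 2417726; second date → JDN 2399904.
The interval is |2417726 − 2399904| = 17822 days.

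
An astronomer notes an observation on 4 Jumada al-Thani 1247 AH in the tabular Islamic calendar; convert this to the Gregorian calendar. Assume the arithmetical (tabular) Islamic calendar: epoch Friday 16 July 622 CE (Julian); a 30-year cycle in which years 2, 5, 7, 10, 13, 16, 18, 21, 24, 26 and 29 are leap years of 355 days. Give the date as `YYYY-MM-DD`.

Both dates share Julian Day Number 2390132; in the Gregorian calendar that is 10 November 1831 CE.

1831-11-10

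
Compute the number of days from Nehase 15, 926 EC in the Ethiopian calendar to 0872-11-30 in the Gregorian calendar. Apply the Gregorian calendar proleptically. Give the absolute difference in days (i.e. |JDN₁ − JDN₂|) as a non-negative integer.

First date → JDN 2062421; second date → JDN 2039886.
The interval is |2062421 − 2039886| = 22535 days.

22535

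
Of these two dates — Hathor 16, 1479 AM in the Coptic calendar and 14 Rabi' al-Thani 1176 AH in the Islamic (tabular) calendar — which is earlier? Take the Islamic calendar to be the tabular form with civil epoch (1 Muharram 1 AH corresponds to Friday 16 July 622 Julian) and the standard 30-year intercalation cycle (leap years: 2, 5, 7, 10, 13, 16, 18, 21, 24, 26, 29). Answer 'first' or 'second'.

Converting both to JDN: 2364944 vs 2364923; the smaller is the second.

second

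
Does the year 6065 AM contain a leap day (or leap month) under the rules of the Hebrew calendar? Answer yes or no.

Hebrew year 6065 is year 4 of its 19-year Metonic cycle; leap years are at positions 3, 6, 8, 11, 14, 17, 19, so it is a common year (12 months).

no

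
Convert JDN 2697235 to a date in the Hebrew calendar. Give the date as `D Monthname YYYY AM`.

20 Elul 6432 AM

JDN 2697235 is 4 September 2672 in the Gregorian calendar.
In the Hebrew calendar that day is 20 Elul 6432 AM.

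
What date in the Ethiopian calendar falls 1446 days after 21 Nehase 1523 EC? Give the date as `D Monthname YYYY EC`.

Counting 1446 days forward from JDN 2280481 reaches JDN 2281927, which is 6 Nehase 1527 EC.

6 Nehase 1527 EC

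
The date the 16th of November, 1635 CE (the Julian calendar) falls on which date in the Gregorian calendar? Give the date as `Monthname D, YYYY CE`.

For dates in this range the Gregorian date is 10 days ahead of the Julian.
16 November 1635 Julian + 10 days → 26 November 1635 Gregorian.

November 26, 1635 CE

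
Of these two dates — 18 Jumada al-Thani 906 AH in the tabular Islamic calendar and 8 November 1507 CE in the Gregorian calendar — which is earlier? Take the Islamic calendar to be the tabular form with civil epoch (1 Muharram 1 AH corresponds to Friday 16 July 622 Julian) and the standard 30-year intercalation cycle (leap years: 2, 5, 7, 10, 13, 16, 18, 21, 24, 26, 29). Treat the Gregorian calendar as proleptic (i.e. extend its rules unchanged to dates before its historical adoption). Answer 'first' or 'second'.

Converting both to JDN: 2269307 vs 2271791; the smaller is the first.

first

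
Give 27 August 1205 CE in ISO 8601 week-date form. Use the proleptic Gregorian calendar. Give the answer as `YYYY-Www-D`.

1205-W34-6

The weekday is Saturday (ISO weekday 6).
That Saturday belongs to ISO week 34 of ISO year 1205.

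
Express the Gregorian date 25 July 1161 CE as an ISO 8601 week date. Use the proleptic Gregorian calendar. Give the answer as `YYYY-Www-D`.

1161-W30-2

The weekday is Tuesday (ISO weekday 2).
That Tuesday belongs to ISO week 30 of ISO year 1161.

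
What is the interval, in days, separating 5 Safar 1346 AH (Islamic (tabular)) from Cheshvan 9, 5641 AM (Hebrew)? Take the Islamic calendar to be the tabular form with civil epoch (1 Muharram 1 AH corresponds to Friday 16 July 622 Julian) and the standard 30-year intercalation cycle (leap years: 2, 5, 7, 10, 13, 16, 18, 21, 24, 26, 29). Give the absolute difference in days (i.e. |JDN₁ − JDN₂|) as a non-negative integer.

17094

JDN of the first date = 2425097.
JDN of the second date = 2408003.
|2408003 − 2425097| = 17094.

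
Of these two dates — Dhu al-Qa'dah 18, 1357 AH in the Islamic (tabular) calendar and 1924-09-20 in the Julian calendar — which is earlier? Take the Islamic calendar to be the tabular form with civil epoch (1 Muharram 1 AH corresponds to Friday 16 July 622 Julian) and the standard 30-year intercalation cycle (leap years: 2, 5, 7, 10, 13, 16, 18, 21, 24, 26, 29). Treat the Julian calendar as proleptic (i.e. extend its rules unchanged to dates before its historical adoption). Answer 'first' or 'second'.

second

First date → JDN 2429273; second date → JDN 2424062.
JDN 2424062 < JDN 2429273, so the second date is earlier.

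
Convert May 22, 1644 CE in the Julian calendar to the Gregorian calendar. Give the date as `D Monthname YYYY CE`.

1 June 1644 CE

At this point the Julian calendar is 10 days behind the Gregorian.
22 May 1644 Julian + 10 days → 1 June 1644 Gregorian.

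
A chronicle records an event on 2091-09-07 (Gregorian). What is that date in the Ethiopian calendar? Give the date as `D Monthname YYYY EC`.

Both dates share Julian Day Number 2485032; in the Ethiopian calendar that is 2 Pagume 2083 EC.

2 Pagume 2083 EC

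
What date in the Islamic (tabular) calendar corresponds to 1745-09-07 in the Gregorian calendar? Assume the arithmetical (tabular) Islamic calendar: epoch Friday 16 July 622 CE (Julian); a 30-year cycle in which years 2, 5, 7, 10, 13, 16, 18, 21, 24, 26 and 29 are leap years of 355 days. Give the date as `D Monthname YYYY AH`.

10 Sha'ban 1158 AH

Julian Day Number of the source date = 2358658.
Converting JDN 2358658 to the tabular Islamic calendar gives 10 Sha'ban 1158 AH.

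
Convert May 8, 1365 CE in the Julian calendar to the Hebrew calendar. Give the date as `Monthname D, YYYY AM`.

Julian Day Number of the source date = 2219752.
Converting JDN 2219752 to the Hebrew calendar gives 15 Iyar 5125 AM.

Iyar 15, 5125 AM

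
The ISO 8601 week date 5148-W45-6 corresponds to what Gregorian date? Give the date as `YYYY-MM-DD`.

5148-11-06

ISO week 1 of 5148 is the week containing the first Thursday of 5148.
Week 45, day 6 (Saturday) lands on 5148-11-06.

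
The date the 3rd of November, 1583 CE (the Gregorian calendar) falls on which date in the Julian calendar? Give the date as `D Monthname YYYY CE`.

24 October 1583 CE

For dates in this range the Gregorian date is 10 days ahead of the Julian.
3 November 1583 Gregorian − 10 days → 24 October 1583 Julian.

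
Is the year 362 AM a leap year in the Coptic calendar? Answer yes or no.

362 mod 4 = 2; in the Coptic calendar a year is leap when year mod 4 = 3, so it is a common year.

no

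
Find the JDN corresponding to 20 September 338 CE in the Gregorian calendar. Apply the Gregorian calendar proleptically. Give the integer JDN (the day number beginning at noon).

JDN 2400001 is 17 November 1858 CE (Gregorian), MJD 0; the target day is −555227 days from there, so JDN = 1844774.

1844774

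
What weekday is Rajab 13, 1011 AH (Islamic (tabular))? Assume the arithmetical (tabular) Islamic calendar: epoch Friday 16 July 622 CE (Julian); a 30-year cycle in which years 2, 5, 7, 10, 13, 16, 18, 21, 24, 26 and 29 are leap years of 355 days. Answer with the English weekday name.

Friday

Equivalently 27 December 1602 Gregorian, JDN 2306539.
JDN 2306539 mod 7 = 4, and JDN 0 was a Monday, so this is a Friday.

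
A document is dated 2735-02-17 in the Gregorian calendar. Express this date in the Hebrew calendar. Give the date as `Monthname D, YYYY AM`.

Adar 2, 6495 AM

Julian Day Number of the source date = 2720045.
Converting JDN 2720045 to the Hebrew calendar gives 2 Adar 6495 AM.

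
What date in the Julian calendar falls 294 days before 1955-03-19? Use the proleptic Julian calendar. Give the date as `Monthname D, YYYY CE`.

JDN of 1955-03-19 = 2435199.
2435199 − 294 = 2434905.
JDN 2434905 in the Julian calendar is May 29, 1954 CE.

May 29, 1954 CE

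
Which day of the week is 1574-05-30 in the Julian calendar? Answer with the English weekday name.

Sunday

Equivalently 9 June 1574 Gregorian, JDN 2296111.
Since JDN mod 7 = 6 (0 = Monday), the day is Sunday.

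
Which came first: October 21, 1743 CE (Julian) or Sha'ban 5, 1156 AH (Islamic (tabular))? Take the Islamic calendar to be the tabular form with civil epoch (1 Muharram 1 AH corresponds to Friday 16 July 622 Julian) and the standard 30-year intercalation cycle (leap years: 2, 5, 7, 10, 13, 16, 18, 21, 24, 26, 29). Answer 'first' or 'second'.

second

First date → JDN 2357982; second date → JDN 2357944.
JDN 2357944 < JDN 2357982, so the second date is earlier.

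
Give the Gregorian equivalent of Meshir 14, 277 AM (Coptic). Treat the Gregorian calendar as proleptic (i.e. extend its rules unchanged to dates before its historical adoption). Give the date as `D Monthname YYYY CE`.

Both dates share Julian Day Number 1926002; in the Gregorian calendar that is 10 February 561 CE.

10 February 561 CE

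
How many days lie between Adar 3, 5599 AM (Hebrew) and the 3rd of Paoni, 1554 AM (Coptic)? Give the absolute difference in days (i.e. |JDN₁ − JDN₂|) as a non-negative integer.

JDN of the first date = 2392788.
JDN of the second date = 2392535.
|2392535 − 2392788| = 253.

253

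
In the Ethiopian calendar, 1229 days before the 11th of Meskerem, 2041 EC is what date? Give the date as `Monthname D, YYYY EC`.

The starting date is JDN 2469341; 2469341 − 1229 = 2468112.
JDN 2468112 corresponds to Ginbot 3, 2037 EC.

Ginbot 3, 2037 EC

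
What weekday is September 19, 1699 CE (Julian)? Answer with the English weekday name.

Tuesday

In the Gregorian calendar this is 29 September 1699 (JDN 2341879).
Since JDN mod 7 = 1 (0 = Monday), the day is Tuesday.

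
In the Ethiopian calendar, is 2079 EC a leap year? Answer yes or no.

2079 mod 4 = 3; in the Ethiopian calendar a year is leap when year mod 4 = 3, so it is a leap year.

yes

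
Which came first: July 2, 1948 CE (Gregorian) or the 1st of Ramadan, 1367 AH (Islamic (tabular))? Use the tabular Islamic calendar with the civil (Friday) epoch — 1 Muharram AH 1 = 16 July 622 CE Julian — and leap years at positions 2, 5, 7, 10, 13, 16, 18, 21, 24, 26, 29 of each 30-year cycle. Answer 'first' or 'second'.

first

First date → JDN 2432735; second date → JDN 2432741.
JDN 2432735 < JDN 2432741, so the first date is earlier.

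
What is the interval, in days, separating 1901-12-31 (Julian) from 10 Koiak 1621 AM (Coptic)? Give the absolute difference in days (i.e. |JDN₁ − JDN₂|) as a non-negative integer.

1071

JDN of the first date = 2415763.
JDN of the second date = 2416834.
|2416834 − 2415763| = 1071.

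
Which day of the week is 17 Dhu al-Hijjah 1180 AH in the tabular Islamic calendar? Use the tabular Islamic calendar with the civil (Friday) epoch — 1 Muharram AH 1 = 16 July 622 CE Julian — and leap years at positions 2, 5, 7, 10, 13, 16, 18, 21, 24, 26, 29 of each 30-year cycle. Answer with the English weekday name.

In the Gregorian calendar this is 16 May 1767 (JDN 2366579).
JDN 2366579 mod 7 = 5, and JDN 0 was a Monday, so this is a Saturday.

Saturday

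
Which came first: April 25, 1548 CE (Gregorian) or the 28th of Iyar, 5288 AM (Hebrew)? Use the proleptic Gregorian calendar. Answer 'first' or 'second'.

second

The two dates have Julian Day Numbers 2286570 and 2279297 respectively.
Since 2279297 < 2286570, the second date comes first.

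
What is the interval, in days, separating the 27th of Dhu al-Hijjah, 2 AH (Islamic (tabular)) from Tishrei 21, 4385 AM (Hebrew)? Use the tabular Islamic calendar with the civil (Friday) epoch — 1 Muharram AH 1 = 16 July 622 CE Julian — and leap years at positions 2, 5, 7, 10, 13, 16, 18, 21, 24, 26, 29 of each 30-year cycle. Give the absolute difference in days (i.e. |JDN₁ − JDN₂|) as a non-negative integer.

112

JDN of the first date = 1949145.
JDN of the second date = 1949257.
|1949257 − 1949145| = 112.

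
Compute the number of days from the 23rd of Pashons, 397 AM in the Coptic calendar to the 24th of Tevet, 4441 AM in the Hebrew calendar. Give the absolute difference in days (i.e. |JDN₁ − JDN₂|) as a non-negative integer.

JDN of the first date = 1969931.
JDN of the second date = 1969783.
|1969783 − 1969931| = 148.

148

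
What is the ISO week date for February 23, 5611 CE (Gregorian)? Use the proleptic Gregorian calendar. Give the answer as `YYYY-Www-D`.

The weekday is Wednesday (ISO weekday 3).
That Wednesday belongs to ISO week 8 of ISO year 5611.

5611-W08-3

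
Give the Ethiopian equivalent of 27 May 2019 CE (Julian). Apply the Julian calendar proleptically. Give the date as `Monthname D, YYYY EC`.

Sene 2, 2011 EC

The source date corresponds to 9 June 2019 in the Gregorian calendar (JDN 2458644).
That day falls on 2 Sene 2011 EC in the Ethiopian calendar.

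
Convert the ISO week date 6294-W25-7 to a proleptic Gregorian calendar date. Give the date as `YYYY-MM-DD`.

ISO week 1 of 6294 is the week containing the first Thursday of 6294.
Week 25, day 7 (Sunday) lands on 6294-06-24.

6294-06-24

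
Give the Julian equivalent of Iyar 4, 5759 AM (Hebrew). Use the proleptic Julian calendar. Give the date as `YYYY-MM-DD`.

The source date corresponds to 20 April 1999 in the Gregorian calendar (JDN 2451289).
That day falls on 7 April 1999 CE in the Julian calendar.

1999-04-07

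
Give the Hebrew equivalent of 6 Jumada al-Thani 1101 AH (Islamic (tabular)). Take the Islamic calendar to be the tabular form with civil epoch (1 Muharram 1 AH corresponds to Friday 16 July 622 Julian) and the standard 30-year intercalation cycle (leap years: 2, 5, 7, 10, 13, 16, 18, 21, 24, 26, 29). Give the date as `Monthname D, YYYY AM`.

Nisan 7, 5450 AM

The source date corresponds to 17 March 1690 in the Gregorian calendar (JDN 2338396).
That day falls on 7 Nisan 5450 AM in the Hebrew calendar.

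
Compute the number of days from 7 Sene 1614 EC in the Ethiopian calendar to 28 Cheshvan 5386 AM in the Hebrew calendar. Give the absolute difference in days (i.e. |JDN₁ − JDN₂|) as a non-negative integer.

1266

JDN of the first date = 2313645.
JDN of the second date = 2314911.
|2314911 − 2313645| = 1266.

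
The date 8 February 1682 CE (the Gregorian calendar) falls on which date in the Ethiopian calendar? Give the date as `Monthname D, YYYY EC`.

Julian Day Number of the source date = 2335437.
Converting JDN 2335437 to the Ethiopian calendar gives 4 Yekatit 1674 EC.

Yekatit 4, 1674 EC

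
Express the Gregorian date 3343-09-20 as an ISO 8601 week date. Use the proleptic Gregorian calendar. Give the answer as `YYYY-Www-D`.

The weekday is Friday (ISO weekday 5).
That Friday belongs to ISO week 38 of ISO year 3343.

3343-W38-5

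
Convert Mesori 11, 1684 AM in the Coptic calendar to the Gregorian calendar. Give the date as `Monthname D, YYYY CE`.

Julian Day Number of the source date = 2440086.
Converting JDN 2440086 to the Gregorian calendar gives 17 August 1968 CE.

August 17, 1968 CE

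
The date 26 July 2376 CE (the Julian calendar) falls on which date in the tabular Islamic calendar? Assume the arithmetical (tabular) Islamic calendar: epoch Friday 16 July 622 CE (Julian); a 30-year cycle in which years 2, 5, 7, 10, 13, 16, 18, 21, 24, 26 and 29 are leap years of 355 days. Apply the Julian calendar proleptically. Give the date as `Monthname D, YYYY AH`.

Dhu al-Qa'dah 24, 1808 AH

Julian Day Number of the source date = 2589099.
Converting JDN 2589099 to the tabular Islamic calendar gives 24 Dhu al-Qa'dah 1808 AH.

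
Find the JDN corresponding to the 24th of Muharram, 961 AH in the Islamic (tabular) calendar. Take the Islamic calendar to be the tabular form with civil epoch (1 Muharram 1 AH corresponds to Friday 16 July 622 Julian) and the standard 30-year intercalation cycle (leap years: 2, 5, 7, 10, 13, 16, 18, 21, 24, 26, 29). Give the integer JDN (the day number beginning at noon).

Equivalently 9 January 1554 (proleptic Gregorian).
JDN 2400001 is 17 November 1858 CE (Gregorian), MJD 0; the target day is −111346 days from there, so JDN = 2288655.

2288655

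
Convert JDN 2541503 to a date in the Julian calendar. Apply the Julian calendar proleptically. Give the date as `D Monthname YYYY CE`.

The Gregorian equivalent of JDN 2541503 is 19 April 2246.
In the Julian calendar that day is 4 April 2246 CE.

4 April 2246 CE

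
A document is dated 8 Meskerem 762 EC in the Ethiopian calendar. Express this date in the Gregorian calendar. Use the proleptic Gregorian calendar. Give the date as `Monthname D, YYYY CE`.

Both dates share Julian Day Number 2002183; in the Gregorian calendar that is 9 September 769 CE.

September 9, 769 CE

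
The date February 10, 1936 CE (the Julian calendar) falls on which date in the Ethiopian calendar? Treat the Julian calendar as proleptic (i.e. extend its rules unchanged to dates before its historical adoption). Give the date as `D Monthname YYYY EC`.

Julian Day Number of the source date = 2428222.
Converting JDN 2428222 to the Ethiopian calendar gives 15 Yekatit 1928 EC.

15 Yekatit 1928 EC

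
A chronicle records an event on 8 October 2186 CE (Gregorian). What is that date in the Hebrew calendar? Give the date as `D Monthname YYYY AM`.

25 Tishrei 5947 AM

Both dates share Julian Day Number 2519761; in the Hebrew calendar that is 25 Tishrei 5947 AM.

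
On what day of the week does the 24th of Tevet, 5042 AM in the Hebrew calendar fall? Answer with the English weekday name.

Equivalently 13 January 1282 Gregorian, JDN 2189314.
JDN 2189314 mod 7 = 1, and JDN 0 was a Monday, so this is a Tuesday.

Tuesday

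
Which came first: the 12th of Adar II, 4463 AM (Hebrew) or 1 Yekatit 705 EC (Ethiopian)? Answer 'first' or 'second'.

first

First date → JDN 1977893; second date → JDN 1981507.
JDN 1977893 < JDN 1981507, so the first date is earlier.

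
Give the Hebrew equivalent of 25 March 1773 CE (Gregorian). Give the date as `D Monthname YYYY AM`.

Julian Day Number of the source date = 2368719.
Converting JDN 2368719 to the Hebrew calendar gives 1 Nisan 5533 AM.

1 Nisan 5533 AM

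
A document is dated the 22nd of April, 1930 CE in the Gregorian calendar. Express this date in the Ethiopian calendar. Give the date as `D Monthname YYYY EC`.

14 Miyazya 1922 EC

Julian Day Number of the source date = 2426089.
Converting JDN 2426089 to the Ethiopian calendar gives 14 Miyazya 1922 EC.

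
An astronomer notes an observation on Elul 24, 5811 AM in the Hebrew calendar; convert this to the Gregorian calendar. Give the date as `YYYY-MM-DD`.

2051-09-01

Both dates share Julian Day Number 2470416; in the Gregorian calendar that is 1 September 2051 CE.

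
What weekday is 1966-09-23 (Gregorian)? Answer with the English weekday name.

Since JDN mod 7 = 4 (0 = Monday), the day is Friday.

Friday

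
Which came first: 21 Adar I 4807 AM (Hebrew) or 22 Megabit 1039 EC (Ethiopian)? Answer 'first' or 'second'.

first

Converting both to JDN: 2103525 vs 2103551; the smaller is the first.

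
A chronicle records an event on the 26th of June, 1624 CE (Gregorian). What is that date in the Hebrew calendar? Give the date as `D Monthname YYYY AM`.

Both dates share Julian Day Number 2314391; in the Hebrew calendar that is 9 Tammuz 5384 AM.

9 Tammuz 5384 AM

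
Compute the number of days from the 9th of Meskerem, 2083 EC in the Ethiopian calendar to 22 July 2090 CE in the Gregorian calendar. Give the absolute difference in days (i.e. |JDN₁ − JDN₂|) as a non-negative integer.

First date → JDN 2484679; second date → JDN 2484620.
The interval is |2484679 − 2484620| = 59 days.

59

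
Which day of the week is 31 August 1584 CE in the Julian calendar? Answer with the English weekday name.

This is JDN 2299857 (10 September 1584 Gregorian).
JDN 2299857 mod 7 = 0, and JDN 0 was a Monday, so this is a Monday.

Monday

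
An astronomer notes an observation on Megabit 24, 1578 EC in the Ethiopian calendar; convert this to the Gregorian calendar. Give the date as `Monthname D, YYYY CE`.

March 30, 1586 CE

Both dates share Julian Day Number 2300423; in the Gregorian calendar that is 30 March 1586 CE.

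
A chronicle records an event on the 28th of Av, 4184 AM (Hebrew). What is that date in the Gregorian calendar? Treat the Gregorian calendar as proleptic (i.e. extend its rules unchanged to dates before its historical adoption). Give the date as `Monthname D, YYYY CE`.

August 11, 424 CE

Julian Day Number of the source date = 1876146.
Converting JDN 1876146 to the Gregorian calendar gives 11 August 424 CE.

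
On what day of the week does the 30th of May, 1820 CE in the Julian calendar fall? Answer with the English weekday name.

Sunday

Equivalently 11 June 1820 Gregorian, JDN 2385963.
JDN 2385963 mod 7 = 6, and JDN 0 was a Monday, so this is a Sunday.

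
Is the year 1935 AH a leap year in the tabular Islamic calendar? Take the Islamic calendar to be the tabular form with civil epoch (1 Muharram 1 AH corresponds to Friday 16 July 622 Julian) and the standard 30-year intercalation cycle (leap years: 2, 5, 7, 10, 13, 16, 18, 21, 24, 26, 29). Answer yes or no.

Year 1935 AH is year 15 of its 30-year cycle; leap positions are 2, 5, 7, 10, 13, 16, 18, 21, 24, 26, 29, so it is a common year (354 days).

no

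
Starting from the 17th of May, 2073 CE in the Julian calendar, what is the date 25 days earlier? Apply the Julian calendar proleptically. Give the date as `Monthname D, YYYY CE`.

Counting 25 days back from JDN 2478358 reaches JDN 2478333, which is April 22, 2073 CE.

April 22, 2073 CE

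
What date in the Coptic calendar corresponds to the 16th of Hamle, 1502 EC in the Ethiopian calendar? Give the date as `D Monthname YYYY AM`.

Both dates share Julian Day Number 2272776; in the Coptic calendar that is 16 Epip 1226 AM.

16 Epip 1226 AM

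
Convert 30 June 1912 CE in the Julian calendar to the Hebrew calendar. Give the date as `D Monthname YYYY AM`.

Both dates share Julian Day Number 2419597; in the Hebrew calendar that is 28 Tammuz 5672 AM.

28 Tammuz 5672 AM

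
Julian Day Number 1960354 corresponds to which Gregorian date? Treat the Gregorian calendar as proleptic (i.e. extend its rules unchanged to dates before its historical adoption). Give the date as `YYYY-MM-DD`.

0655-03-02

Counting from JDN 2299161 = 15 Oct 1582 gives an offset of -338807 days.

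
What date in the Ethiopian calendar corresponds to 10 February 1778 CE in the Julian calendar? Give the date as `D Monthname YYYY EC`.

16 Yekatit 1770 EC

The source date corresponds to 21 February 1778 in the Gregorian calendar (JDN 2370513).
That day falls on 16 Yekatit 1770 EC in the Ethiopian calendar.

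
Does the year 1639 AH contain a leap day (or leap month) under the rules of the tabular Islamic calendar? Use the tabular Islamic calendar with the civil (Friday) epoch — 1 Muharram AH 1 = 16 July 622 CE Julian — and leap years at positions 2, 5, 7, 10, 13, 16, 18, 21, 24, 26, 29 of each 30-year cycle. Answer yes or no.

Year 1639 AH is year 19 of its 30-year cycle; leap positions are 2, 5, 7, 10, 13, 16, 18, 21, 24, 26, 29, so it is a common year (354 days).

no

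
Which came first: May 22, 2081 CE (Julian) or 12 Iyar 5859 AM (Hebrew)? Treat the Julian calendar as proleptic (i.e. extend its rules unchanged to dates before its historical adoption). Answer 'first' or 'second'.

first

First date → JDN 2481285; second date → JDN 2487826.
JDN 2481285 < JDN 2487826, so the first date is earlier.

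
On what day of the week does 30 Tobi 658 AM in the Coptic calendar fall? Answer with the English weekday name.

Tuesday

Equivalently 30 January 942 Gregorian, JDN 2065148.
Since JDN mod 7 = 1 (0 = Monday), the day is Tuesday.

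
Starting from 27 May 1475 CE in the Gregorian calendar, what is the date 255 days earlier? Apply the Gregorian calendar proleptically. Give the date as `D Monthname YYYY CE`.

JDN of 27 May 1475 CE = 2259939.
2259939 − 255 = 2259684.
JDN 2259684 in the Gregorian calendar is 14 September 1474 CE.

14 September 1474 CE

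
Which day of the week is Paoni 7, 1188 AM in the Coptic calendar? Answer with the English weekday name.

This is JDN 2258858 (10 June 1472 Gregorian).
Since JDN mod 7 = 0 (0 = Monday), the day is Monday.

Monday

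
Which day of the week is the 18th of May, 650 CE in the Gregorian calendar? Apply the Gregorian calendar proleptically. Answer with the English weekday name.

Saturday

Since JDN mod 7 = 5 (0 = Monday), the day is Saturday.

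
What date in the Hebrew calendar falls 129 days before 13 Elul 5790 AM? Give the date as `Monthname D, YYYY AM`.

Iyar 2, 5790 AM

JDN of 13 Elul 5790 AM = 2462756.
2462756 − 129 = 2462627.
JDN 2462627 in the Hebrew calendar is Iyar 2, 5790 AM.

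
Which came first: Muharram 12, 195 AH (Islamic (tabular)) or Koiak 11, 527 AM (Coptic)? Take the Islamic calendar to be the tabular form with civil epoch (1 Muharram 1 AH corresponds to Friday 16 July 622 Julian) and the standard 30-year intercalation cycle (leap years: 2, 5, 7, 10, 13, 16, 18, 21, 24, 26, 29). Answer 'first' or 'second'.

first

First date → JDN 2017198; second date → JDN 2017251.
JDN 2017198 < JDN 2017251, so the first date is earlier.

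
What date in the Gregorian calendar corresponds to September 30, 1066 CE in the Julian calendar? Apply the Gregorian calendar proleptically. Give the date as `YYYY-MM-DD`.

The Julian–Gregorian offset here is 6 days (Julian trailing).
30 September 1066 Julian + 6 days → 6 October 1066 Gregorian.

1066-10-06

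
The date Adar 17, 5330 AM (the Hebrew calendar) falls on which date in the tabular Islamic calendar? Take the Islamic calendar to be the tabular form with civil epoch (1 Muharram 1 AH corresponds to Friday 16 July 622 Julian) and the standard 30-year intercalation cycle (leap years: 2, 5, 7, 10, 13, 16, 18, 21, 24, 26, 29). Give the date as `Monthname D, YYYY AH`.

The source date corresponds to 4 March 1570 in the proleptic Gregorian calendar (JDN 2294553).
That day falls on 16 Ramadan 977 AH in the tabular Islamic calendar.

Ramadan 16, 977 AH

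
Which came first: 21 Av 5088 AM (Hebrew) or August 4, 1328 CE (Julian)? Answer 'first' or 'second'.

first

The two dates have Julian Day Numbers 2206319 and 2206326 respectively.
Since 2206319 < 2206326, the first date comes first.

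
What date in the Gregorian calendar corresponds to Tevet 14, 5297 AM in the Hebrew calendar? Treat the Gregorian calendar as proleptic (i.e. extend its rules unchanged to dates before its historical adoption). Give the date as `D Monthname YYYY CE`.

7 January 1537 CE

Julian Day Number of the source date = 2282444.
Converting JDN 2282444 to the Gregorian calendar gives 7 January 1537 CE.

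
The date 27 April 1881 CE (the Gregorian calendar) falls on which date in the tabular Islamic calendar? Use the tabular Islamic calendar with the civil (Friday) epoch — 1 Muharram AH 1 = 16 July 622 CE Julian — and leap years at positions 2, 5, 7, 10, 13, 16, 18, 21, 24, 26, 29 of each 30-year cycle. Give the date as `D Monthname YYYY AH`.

27 Jumada al-Awwal 1298 AH

Julian Day Number of the source date = 2408198.
Converting JDN 2408198 to the tabular Islamic calendar gives 27 Jumada al-Awwal 1298 AH.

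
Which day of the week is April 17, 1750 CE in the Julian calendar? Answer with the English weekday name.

This is JDN 2360352 (28 April 1750 Gregorian).
2360352 ≡ 1 (mod 7); counting from Monday = 0 gives Tuesday.

Tuesday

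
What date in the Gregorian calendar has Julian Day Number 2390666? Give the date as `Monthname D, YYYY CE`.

JDN 2451545 is 1 Jan 2000; 2390666 is −60879 days from there.

April 27, 1833 CE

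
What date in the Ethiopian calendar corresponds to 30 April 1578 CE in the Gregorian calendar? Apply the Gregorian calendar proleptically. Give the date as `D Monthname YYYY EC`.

25 Miyazya 1570 EC

Both dates share Julian Day Number 2297532; in the Ethiopian calendar that is 25 Miyazya 1570 EC.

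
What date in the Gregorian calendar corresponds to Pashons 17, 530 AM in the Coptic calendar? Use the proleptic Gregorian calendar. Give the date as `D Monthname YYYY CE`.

16 May 814 CE

Julian Day Number of the source date = 2018503.
Converting JDN 2018503 to the Gregorian calendar gives 16 May 814 CE.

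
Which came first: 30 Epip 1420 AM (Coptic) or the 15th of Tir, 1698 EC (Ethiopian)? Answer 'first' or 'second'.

The two dates have Julian Day Numbers 2343649 and 2344184 respectively.
Since 2343649 < 2344184, the first date comes first.

first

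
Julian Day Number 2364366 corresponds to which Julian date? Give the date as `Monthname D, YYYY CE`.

JDN 2364366 is 24 April 1761 in the Gregorian calendar.
In the Julian calendar that day is April 13, 1761 CE.

April 13, 1761 CE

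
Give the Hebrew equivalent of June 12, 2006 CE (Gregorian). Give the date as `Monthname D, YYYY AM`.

Both dates share Julian Day Number 2453899; in the Hebrew calendar that is 16 Sivan 5766 AM.

Sivan 16, 5766 AM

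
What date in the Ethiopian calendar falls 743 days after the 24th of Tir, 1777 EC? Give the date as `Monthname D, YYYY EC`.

The starting date is JDN 2373048; 2373048 + 743 = 2373791.
JDN 2373791 corresponds to Yekatit 7, 1779 EC.

Yekatit 7, 1779 EC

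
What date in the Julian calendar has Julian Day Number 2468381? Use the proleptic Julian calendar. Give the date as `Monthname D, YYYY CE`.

January 22, 2046 CE

The Gregorian equivalent of JDN 2468381 is 4 February 2046.
In the Julian calendar that day is January 22, 2046 CE.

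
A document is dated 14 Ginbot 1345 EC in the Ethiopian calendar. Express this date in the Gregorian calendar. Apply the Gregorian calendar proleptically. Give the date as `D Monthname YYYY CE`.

Both dates share Julian Day Number 2215370; in the Gregorian calendar that is 17 May 1353 CE.

17 May 1353 CE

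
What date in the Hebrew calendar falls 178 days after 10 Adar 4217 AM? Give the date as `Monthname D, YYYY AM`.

Elul 11, 4217 AM

The starting date is JDN 1888028; 1888028 + 178 = 1888206.
JDN 1888206 corresponds to Elul 11, 4217 AM.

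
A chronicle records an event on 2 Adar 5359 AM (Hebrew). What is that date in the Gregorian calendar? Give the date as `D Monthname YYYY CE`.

27 February 1599 CE

Both dates share Julian Day Number 2305140; in the Gregorian calendar that is 27 February 1599 CE.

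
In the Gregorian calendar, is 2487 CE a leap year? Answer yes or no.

2487 is not divisible by 4, so it is a common year.

no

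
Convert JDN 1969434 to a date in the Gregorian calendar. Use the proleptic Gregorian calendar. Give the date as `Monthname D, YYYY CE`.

Counting from JDN 2299161 = 15 Oct 1582 gives an offset of -329727 days.

January 10, 680 CE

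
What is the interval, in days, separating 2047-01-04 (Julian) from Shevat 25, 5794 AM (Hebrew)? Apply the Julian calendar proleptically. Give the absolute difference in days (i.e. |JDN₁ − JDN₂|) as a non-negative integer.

First date → JDN 2468728; second date → JDN 2464008.
The interval is |2468728 − 2464008| = 4720 days.

4720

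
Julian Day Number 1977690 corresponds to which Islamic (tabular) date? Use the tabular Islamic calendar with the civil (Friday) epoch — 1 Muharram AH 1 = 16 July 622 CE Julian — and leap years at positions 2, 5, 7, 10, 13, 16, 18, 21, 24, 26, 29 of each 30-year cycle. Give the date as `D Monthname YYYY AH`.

16 Rajab 83 AH

JDN 1977690 is 19 August 702 in the proleptic Gregorian calendar.
In the tabular Islamic calendar that day is 16 Rajab 83 AH.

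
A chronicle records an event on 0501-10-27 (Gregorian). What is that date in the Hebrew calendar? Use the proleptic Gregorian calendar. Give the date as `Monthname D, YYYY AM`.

Both dates share Julian Day Number 1904346; in the Hebrew calendar that is 27 Cheshvan 4262 AM.

Cheshvan 27, 4262 AM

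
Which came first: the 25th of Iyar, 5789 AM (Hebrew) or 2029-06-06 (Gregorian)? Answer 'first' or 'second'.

The two dates have Julian Day Numbers 2462267 and 2462294 respectively.
Since 2462267 < 2462294, the first date comes first.

first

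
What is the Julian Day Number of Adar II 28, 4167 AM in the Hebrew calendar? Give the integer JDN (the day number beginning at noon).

1869797

Equivalently 25 March 407 (proleptic Gregorian).
JDN 2451545 is 1 January 2000 CE (Gregorian); the target day is −581748 days from there, so JDN = 1869797.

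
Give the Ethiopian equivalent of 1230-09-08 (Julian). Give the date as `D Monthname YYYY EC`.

The source date corresponds to 15 September 1230 in the proleptic Gregorian calendar (JDN 2170566).
That day falls on 11 Meskerem 1223 EC in the Ethiopian calendar.

11 Meskerem 1223 EC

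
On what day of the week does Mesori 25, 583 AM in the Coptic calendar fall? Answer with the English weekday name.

In the proleptic Gregorian calendar this is 22 August 867 (JDN 2037959).
JDN 2037959 mod 7 = 0, and JDN 0 was a Monday, so this is a Monday.

Monday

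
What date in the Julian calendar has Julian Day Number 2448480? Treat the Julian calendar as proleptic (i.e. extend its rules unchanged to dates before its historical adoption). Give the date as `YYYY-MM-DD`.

1991-07-29

The Gregorian equivalent of JDN 2448480 is 11 August 1991.
In the Julian calendar that day is 1991-07-29.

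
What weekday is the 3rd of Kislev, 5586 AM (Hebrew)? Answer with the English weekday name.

This is JDN 2387944 (13 November 1825 Gregorian).
JDN 2387944 mod 7 = 6, and JDN 0 was a Monday, so this is a Sunday.

Sunday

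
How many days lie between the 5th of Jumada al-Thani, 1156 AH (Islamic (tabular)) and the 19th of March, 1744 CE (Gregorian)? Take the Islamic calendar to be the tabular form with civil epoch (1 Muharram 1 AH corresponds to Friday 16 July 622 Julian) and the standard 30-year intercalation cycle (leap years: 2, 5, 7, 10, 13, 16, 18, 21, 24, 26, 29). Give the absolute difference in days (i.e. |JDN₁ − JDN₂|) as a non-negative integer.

236

First date → JDN 2357885; second date → JDN 2358121.
The interval is |2357885 − 2358121| = 236 days.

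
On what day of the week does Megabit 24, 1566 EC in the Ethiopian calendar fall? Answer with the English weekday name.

Saturday

This is JDN 2296040 (30 March 1574 Gregorian).
2296040 ≡ 5 (mod 7); counting from Monday = 0 gives Saturday.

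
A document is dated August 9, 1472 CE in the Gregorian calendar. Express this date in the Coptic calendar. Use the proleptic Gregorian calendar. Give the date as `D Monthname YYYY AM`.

7 Mesori 1188 AM

Both dates share Julian Day Number 2258918; in the Coptic calendar that is 7 Mesori 1188 AM.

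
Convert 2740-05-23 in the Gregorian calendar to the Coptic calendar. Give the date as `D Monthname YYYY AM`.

Both dates share Julian Day Number 2721967; in the Coptic calendar that is 9 Pashons 2456 AM.

9 Pashons 2456 AM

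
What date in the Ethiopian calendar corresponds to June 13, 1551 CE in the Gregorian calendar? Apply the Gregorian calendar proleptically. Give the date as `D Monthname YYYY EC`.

Julian Day Number of the source date = 2287714.
Converting JDN 2287714 to the Ethiopian calendar gives 9 Sene 1543 EC.

9 Sene 1543 EC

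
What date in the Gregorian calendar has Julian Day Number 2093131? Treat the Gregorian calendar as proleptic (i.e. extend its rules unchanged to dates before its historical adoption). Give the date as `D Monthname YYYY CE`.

12 September 1018 CE

JDN 2451545 is 1 Jan 2000; 2093131 is −358414 days from there.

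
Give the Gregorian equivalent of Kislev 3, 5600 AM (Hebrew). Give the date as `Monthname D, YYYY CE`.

November 10, 1839 CE

Julian Day Number of the source date = 2393054.
Converting JDN 2393054 to the Gregorian calendar gives 10 November 1839 CE.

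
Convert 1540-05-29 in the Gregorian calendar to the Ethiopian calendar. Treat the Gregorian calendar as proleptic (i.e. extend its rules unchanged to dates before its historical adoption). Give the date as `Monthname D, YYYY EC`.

Both dates share Julian Day Number 2283682; in the Ethiopian calendar that is 24 Ginbot 1532 EC.

Ginbot 24, 1532 EC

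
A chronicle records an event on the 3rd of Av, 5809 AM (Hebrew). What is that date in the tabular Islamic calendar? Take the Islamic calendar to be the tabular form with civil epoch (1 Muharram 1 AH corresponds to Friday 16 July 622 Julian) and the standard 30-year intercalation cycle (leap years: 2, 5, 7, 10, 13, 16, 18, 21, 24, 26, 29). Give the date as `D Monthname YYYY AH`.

Julian Day Number of the source date = 2469655.
Converting JDN 2469655 to the tabular Islamic calendar gives 2 Dhu al-Qa'dah 1471 AH.

2 Dhu al-Qa'dah 1471 AH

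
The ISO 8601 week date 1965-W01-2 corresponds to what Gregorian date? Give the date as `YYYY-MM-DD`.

ISO week 1 of 1965 is the week containing the first Thursday of 1965.
Week 1, day 2 (Tuesday) lands on 1965-01-05.

1965-01-05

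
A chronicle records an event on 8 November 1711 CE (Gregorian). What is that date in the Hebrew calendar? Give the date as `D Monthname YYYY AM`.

26 Cheshvan 5472 AM

Julian Day Number of the source date = 2346301.
Converting JDN 2346301 to the Hebrew calendar gives 26 Cheshvan 5472 AM.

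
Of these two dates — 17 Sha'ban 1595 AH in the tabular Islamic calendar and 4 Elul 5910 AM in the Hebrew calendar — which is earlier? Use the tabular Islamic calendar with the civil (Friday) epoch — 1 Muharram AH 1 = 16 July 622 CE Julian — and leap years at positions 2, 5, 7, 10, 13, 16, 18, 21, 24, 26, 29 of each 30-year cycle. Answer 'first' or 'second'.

Converting both to JDN: 2513523 vs 2506570; the smaller is the second.

second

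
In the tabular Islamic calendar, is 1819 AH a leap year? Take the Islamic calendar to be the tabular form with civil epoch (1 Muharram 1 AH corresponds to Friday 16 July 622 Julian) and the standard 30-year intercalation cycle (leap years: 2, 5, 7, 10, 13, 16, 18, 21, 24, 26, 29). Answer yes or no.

Year 1819 AH is year 19 of its 30-year cycle; leap positions are 2, 5, 7, 10, 13, 16, 18, 21, 24, 26, 29, so it is a common year (354 days).

no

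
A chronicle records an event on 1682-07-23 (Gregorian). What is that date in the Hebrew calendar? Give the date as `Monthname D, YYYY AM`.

Tammuz 17, 5442 AM

Julian Day Number of the source date = 2335602.
Converting JDN 2335602 to the Hebrew calendar gives 17 Tammuz 5442 AM.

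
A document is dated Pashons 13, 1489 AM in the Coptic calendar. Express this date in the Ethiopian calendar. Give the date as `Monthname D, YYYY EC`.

Julian Day Number of the source date = 2368774.
Converting JDN 2368774 to the Ethiopian calendar gives 13 Ginbot 1765 EC.

Ginbot 13, 1765 EC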